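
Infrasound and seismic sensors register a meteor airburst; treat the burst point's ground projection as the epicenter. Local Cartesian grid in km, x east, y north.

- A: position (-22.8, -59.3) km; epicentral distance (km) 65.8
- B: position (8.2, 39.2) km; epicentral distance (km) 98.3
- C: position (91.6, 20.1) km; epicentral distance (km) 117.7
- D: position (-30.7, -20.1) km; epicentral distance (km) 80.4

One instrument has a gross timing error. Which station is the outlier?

Solve using three stations at a time. Using A, B, D (subtract circle equations pairwise → linear system) gives (x, y) ≈ (42.8, -52.9).
Distances from that point to each station vs reported:
  A: calculated 65.9 vs reported 65.8 → residual 0.1 km
  B: calculated 98.4 vs reported 98.3 → residual 0.1 km
  C: calculated 87.8 vs reported 117.7 → residual 29.9 km
  D: calculated 80.5 vs reported 80.4 → residual 0.1 km
A, B, D are mutually consistent (residuals ≈ 0); C is off by 29.9 km.

C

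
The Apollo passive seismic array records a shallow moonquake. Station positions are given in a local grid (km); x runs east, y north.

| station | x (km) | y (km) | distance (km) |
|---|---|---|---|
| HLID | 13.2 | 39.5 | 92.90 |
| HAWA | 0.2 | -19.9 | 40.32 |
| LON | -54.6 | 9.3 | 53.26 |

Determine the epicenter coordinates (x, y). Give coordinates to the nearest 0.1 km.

(-34.7, -40.1)

Circle about each station: (x − 13.2)² + (y − 39.5)² = 92.90²; (x − 0.2)² + (y + 19.9)² = 40.32²; (x + 54.6)² + (y − 9.3)² = 53.26².
Subtracting the HLID equation from the HAWA and LON equations removes the quadratic terms:
-26.0 x − 118.8 y = 5666.27
-135.6 x − 60.4 y = 7126.94
Solving the 2×2 system: x ≈ -34.7, y ≈ -40.1 km.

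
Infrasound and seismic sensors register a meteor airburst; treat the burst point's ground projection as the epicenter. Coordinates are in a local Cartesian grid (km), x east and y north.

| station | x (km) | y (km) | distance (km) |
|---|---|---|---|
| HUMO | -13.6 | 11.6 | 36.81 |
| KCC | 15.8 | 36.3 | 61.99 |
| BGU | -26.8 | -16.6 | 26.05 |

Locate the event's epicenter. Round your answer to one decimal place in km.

x ≈ -1.6 km, y ≈ -23.2 km

Circle about each station: (x + 13.6)² + (y − 11.6)² = 36.81²; (x − 15.8)² + (y − 36.3)² = 61.99²; (x + 26.8)² + (y + 16.6)² = 26.05².
Subtracting the HUMO equation from the KCC and BGU equations removes the quadratic terms:
58.8 x + 49.4 y = -1239.97
-26.4 x − 56.4 y = 1350.65
Solving the 2×2 system: x ≈ -1.6, y ≈ -23.2 km.
Check against HUMO (with the unrounded x, y): √((x + 13.6)²+(y − 11.6)²) = 36.81 ≈ 36.81 km. ✓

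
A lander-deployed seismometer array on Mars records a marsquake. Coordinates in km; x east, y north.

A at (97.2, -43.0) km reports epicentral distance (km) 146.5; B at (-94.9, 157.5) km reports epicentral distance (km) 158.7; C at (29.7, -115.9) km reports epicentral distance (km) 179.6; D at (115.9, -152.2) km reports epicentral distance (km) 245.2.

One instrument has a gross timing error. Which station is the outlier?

B

Solve using three stations at a time. Using A, C, D (subtract circle equations pairwise → linear system) gives (x, y) ≈ (-7.1, 59.9).
Distances from that point to each station vs reported:
  A: calculated 146.6 vs reported 146.5 → residual 0.1 km
  B: calculated 131.2 vs reported 158.7 → residual 27.5 km
  C: calculated 179.7 vs reported 179.6 → residual 0.1 km
  D: calculated 245.2 vs reported 245.2 → residual 0.0 km
A, C, D are mutually consistent (residuals ≈ 0); B is off by 27.5 km.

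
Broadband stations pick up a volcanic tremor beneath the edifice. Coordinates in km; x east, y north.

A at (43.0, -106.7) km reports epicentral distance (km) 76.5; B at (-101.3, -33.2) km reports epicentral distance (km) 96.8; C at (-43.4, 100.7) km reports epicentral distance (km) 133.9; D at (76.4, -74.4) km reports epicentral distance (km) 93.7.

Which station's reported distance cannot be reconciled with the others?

Solve using three stations at a time. Using B, C, D (subtract circle equations pairwise → linear system) gives (x, y) ≈ (-4.7, -27.5).
Distances from that point to each station vs reported:
  A: calculated 92.5 vs reported 76.5 → residual 16.0 km
  B: calculated 96.8 vs reported 96.8 → residual 0.0 km
  C: calculated 133.9 vs reported 133.9 → residual 0.0 km
  D: calculated 93.7 vs reported 93.7 → residual 0.0 km
B, C, D are mutually consistent (residuals ≈ 0); A is off by 16.0 km.

A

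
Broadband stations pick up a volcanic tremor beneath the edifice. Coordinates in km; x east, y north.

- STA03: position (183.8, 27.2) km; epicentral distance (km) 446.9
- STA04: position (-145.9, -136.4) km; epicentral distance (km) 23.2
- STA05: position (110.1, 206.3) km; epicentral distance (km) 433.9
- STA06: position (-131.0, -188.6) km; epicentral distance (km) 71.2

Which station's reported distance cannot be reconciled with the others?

Solve using three stations at a time. Using STA04, STA05, STA06 (subtract circle equations pairwise → linear system) gives (x, y) ≈ (-167.3, -127.3).
Distances from that point to each station vs reported:
  STA03: calculated 383.6 vs reported 446.9 → residual 63.3 km
  STA04: calculated 23.3 vs reported 23.2 → residual 0.1 km
  STA05: calculated 433.9 vs reported 433.9 → residual 0.0 km
  STA06: calculated 71.2 vs reported 71.2 → residual 0.0 km
STA04, STA05, STA06 are mutually consistent (residuals ≈ 0); STA03 is off by 63.3 km.

STA03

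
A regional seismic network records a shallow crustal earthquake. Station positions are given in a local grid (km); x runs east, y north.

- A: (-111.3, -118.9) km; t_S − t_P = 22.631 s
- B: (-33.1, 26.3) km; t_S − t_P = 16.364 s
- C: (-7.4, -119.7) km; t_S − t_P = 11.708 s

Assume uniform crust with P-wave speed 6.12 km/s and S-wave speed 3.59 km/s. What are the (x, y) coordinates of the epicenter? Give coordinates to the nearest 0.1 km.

Distance from S−P lag: d = Δt · v_P v_S / (v_P − v_S) = Δt · (6.12·3.59)/(6.12−3.59) ≈ 8.6841·Δt.
So d_A = 196.53, d_B = 142.11, d_C = 101.67 km.
Circle about each station: (x + 111.3)² + (y + 118.9)² = 196.53²; (x + 33.1)² + (y − 26.3)² = 142.11²; (x + 7.4)² + (y + 119.7)² = 101.67².
Subtracting the A equation from the B and C equations removes the quadratic terms:
156.4 x + 290.4 y = -6308.81
207.8 x − 1.6 y = 16145.20
Solving the 2×2 system: x ≈ 77.2, y ≈ -63.3 km.

(77.2, -63.3)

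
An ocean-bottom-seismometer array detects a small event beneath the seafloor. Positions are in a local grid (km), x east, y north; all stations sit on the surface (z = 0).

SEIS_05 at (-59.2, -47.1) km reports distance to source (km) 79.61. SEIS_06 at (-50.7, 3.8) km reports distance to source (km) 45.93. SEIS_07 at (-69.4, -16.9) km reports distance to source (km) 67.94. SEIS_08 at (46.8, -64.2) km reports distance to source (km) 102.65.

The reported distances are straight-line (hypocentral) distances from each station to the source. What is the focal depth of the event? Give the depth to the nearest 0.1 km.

depth ≈ 27.2 km

Each station gives a sphere (x−x_i)² + (y−y_i)² + z² = d_i² (stations at z=0).
Subtracting the SEIS_05 sphere from SEIS_06 and SEIS_07: z² cancels, leaving linear equations in x and y:
17.0 x + 101.8 y = 1090.07
-20.4 x + 60.4 y = 1100.83
Solving: x ≈ -14.894, y ≈ 13.195 km (keep extra digits for the depth step; rounded: -14.9, 13.2).
Then from the SEIS_05 sphere: z² = 79.61² − (x + 59.2)² − (y + 47.1)² with x = -14.894, y = 13.195, so z ≈ 27.189 ≈ 27.2 km.
Check against SEIS_08 (with the unrounded solution): distance 102.64 ≈ 102.65 km. ✓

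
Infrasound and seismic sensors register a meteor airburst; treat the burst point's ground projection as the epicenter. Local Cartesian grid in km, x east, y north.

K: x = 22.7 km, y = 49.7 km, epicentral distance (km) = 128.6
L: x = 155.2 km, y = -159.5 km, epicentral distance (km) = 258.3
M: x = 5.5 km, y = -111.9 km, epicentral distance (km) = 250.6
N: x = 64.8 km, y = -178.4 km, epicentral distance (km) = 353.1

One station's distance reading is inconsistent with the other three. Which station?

Solve using three stations at a time. Using K, L, M (subtract circle equations pairwise → linear system) gives (x, y) ≈ (141.7, 98.5).
Distances from that point to each station vs reported:
  K: calculated 128.6 vs reported 128.6 → residual 0.0 km
  L: calculated 258.3 vs reported 258.3 → residual 0.0 km
  M: calculated 250.6 vs reported 250.6 → residual 0.0 km
  N: calculated 287.3 vs reported 353.1 → residual 65.8 km
K, L, M are mutually consistent (residuals ≈ 0); N is off by 65.8 km.

N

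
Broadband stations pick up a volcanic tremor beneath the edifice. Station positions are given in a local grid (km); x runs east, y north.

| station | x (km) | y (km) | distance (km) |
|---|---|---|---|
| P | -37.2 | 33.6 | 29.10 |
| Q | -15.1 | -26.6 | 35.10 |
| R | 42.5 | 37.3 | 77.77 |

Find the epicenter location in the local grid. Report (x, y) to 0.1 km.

x ≈ -28.6 km, y ≈ 5.8 km

Circle about each station: (x + 37.2)² + (y − 33.6)² = 29.10²; (x + 15.1)² + (y + 26.6)² = 35.10²; (x − 42.5)² + (y − 37.3)² = 77.77².
Subtracting pairs of circle equations eliminates x²+y² and gives linear equations (the radical axes):
44.2 x − 120.4 y = -1962.43
159.4 x + 7.4 y = -4516.62
Solving the 2×2 system: x ≈ -28.6, y ≈ 5.8 km.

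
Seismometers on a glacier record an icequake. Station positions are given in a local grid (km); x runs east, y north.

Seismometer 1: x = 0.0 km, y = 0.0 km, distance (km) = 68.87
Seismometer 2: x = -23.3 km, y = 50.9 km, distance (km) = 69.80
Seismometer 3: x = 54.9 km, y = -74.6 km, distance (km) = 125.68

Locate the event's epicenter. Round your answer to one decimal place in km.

Circle about each station: x² + y² = 68.87²; (x + 23.3)² + (y − 50.9)² = 69.80²; (x − 54.9)² + (y + 74.6)² = 125.68².
Subtracting pairs of circle equations eliminates x²+y² and gives linear equations (the radical axes):
-46.6 x + 101.8 y = 3004.74
109.8 x − 149.2 y = -2473.22
Solving the 2×2 system: x ≈ 46.5, y ≈ 50.8 km.

(46.5, 50.8)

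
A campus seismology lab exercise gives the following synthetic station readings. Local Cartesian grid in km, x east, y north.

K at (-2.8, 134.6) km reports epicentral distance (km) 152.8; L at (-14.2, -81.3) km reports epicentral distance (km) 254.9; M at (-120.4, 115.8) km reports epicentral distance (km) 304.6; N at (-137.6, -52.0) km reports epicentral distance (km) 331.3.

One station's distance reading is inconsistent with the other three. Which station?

M

Solve using three stations at a time. Using K, L, N (subtract circle equations pairwise → linear system) gives (x, y) ≈ (148.6, 114.8).
Distances from that point to each station vs reported:
  K: calculated 152.7 vs reported 152.8 → residual 0.1 km
  L: calculated 254.9 vs reported 254.9 → residual 0.0 km
  M: calculated 269.0 vs reported 304.6 → residual 35.6 km
  N: calculated 331.3 vs reported 331.3 → residual 0.0 km
K, L, N are mutually consistent (residuals ≈ 0); M is off by 35.6 km.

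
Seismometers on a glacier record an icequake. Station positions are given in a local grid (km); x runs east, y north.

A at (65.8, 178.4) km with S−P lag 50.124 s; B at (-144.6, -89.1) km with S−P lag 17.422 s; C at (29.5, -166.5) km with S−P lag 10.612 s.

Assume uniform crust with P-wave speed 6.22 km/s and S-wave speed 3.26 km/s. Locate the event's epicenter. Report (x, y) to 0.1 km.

Distance from S−P lag: d = Δt · v_P v_S / (v_P − v_S) = Δt · (6.22·3.26)/(6.22−3.26) ≈ 6.8504·Δt.
So d_A = 343.37, d_B = 119.35, d_C = 72.70 km.
Circle about each station: (x − 65.8)² + (y − 178.4)² = 343.37²; (x + 144.6)² + (y + 89.1)² = 119.35²; (x − 29.5)² + (y + 166.5)² = 72.70².
Subtracting the A equation from the B and C equations removes the quadratic terms:
-420.8 x − 535.0 y = 96350.30
-72.6 x − 689.8 y = 105053.97
Solving the 2×2 system: x ≈ -40.8, y ≈ -148.0 km.

x ≈ -40.8 km, y ≈ -148.0 km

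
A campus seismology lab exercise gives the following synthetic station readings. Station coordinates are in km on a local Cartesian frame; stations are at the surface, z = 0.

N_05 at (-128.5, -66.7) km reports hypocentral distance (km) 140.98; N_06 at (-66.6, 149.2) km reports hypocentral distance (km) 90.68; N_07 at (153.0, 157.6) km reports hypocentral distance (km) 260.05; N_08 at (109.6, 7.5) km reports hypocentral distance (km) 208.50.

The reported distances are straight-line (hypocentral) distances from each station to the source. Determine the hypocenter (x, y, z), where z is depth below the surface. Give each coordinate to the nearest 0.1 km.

x ≈ -88.7 km, y ≈ 65.7 km, depth ≈ 27.6 km

Each station gives a sphere (x−x_i)² + (y−y_i)² + z² = d_i² (stations at z=0).
Subtracting the N_05 sphere from N_06 and N_07: z² cancels, leaving linear equations in x and y:
123.8 x + 431.8 y = 17387.56
563.0 x + 448.6 y = -20465.02
Solving: x ≈ -88.698, y ≈ 65.698 km (keep extra digits for the depth step; rounded: -88.7, 65.7).
Then from the N_05 sphere: z² = 140.98² − (x + 128.5)² − (y + 66.7)² with x = -88.698, y = 65.698, so z ≈ 27.603 ≈ 27.6 km.
Check against N_08 (with the unrounded solution): distance 208.50 ≈ 208.50 km. ✓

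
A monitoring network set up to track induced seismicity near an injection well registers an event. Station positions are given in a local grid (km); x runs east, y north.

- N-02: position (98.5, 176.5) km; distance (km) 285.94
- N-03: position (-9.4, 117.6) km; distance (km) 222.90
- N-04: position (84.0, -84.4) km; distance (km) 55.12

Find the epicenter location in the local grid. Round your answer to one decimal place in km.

Circle about each station: (x − 98.5)² + (y − 176.5)² = 285.94²; (x + 9.4)² + (y − 117.6)² = 222.90²; (x − 84.0)² + (y + 84.4)² = 55.12².
Subtracting the N-02 equation from the N-03 and N-04 equations removes the quadratic terms:
-215.8 x − 117.8 y = 5140.89
-29.0 x − 521.8 y = 52048.33
Solving the 2×2 system: x ≈ 31.6, y ≈ -101.5 km.

(31.6, -101.5)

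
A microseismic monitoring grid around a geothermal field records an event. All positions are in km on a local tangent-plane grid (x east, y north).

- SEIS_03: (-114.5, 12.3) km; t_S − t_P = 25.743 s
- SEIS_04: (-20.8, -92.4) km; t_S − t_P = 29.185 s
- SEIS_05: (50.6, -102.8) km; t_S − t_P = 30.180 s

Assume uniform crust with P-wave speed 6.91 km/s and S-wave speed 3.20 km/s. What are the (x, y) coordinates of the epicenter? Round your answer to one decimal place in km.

(25.4, 75.3)

Distance from S−P lag: d = Δt · v_P v_S / (v_P − v_S) = Δt · (6.91·3.20)/(6.91−3.20) ≈ 5.9601·Δt.
So d_SEIS_03 = 153.43, d_SEIS_04 = 173.95, d_SEIS_05 = 179.88 km.
Circle about each station: (x + 114.5)² + (y − 12.3)² = 153.43²; (x + 20.8)² + (y + 92.4)² = 173.95²; (x − 50.6)² + (y + 102.8)² = 179.88².
Subtracting the SEIS_03 equation from the SEIS_04 and SEIS_05 equations removes the quadratic terms:
187.4 x − 209.4 y = -11008.98
330.2 x − 230.2 y = -8949.39
Solving the 2×2 system: x ≈ 25.4, y ≈ 75.3 km.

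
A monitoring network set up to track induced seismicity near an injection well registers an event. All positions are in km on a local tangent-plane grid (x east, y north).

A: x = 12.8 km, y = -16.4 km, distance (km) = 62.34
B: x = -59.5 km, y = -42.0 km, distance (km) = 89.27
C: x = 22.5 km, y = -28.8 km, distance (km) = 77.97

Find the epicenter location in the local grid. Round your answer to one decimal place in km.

Circle about each station: (x − 12.8)² + (y + 16.4)² = 62.34²; (x + 59.5)² + (y + 42.0)² = 89.27²; (x − 22.5)² + (y + 28.8)² = 77.97².
Subtracting the A equation from the B and C equations removes the quadratic terms:
-144.6 x − 51.2 y = 788.59
19.4 x − 24.8 y = -1290.16
Solving the 2×2 system: x ≈ -18.7, y ≈ 37.4 km.
Check against A (with the unrounded x, y): √((x − 12.8)²+(y + 16.4)²) = 62.34 ≈ 62.34 km. ✓

-18.7 km east, 37.4 km north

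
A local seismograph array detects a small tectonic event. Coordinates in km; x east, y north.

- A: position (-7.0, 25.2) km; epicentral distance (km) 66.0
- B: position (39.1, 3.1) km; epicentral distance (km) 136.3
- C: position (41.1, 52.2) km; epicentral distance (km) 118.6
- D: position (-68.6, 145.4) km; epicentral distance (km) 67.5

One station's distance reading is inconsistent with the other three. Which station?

A

Solve using three stations at a time. Using B, C, D (subtract circle equations pairwise → linear system) gives (x, y) ≈ (-74.5, 78.3).
Distances from that point to each station vs reported:
  A: calculated 85.9 vs reported 66.0 → residual 19.9 km
  B: calculated 136.2 vs reported 136.3 → residual 0.1 km
  C: calculated 118.5 vs reported 118.6 → residual 0.1 km
  D: calculated 67.4 vs reported 67.5 → residual 0.1 km
B, C, D are mutually consistent (residuals ≈ 0); A is off by 19.9 km.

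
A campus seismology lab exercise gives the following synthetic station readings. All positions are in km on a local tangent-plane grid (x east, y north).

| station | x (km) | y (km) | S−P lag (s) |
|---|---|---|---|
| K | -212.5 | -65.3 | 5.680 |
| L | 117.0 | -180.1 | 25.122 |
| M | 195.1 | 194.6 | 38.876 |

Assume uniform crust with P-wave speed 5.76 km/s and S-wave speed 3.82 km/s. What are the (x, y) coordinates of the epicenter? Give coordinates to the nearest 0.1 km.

x ≈ -149.8 km, y ≈ -80.1 km

Distance from S−P lag: d = Δt · v_P v_S / (v_P − v_S) = Δt · (5.76·3.82)/(5.76−3.82) ≈ 11.3419·Δt.
So d_K = 64.42, d_L = 284.93, d_M = 440.93 km.
Circle about each station: (x + 212.5)² + (y + 65.3)² = 64.42²; (x − 117.0)² + (y + 180.1)² = 284.93²; (x − 195.1)² + (y − 194.6)² = 440.93².
Subtracting the K equation from the L and M equations removes the quadratic terms:
659.0 x − 229.6 y = -80330.50
815.2 x + 519.8 y = -163756.50
Solving the 2×2 system: x ≈ -149.8, y ≈ -80.1 km.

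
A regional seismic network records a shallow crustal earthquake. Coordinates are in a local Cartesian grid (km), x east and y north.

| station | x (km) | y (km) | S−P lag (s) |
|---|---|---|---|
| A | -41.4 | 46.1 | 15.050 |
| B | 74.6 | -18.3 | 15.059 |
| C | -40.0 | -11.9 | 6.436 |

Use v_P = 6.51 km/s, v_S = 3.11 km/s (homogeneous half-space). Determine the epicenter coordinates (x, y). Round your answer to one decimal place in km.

Distance from S−P lag: d = Δt · v_P v_S / (v_P − v_S) = Δt · (6.51·3.11)/(6.51−3.11) ≈ 5.9547·Δt.
So d_A = 89.62, d_B = 89.67, d_C = 38.32 km.
Circle about each station: (x + 41.4)² + (y − 46.1)² = 89.62²; (x − 74.6)² + (y + 18.3)² = 89.67²; (x + 40.0)² + (y + 11.9)² = 38.32².
Subtracting the A equation from the B and C equations removes the quadratic terms:
232.0 x − 128.8 y = 2051.92
2.8 x − 116.0 y = 4465.76
Solving the 2×2 system: x ≈ -12.7, y ≈ -38.8 km.

-12.7 km east, -38.8 km north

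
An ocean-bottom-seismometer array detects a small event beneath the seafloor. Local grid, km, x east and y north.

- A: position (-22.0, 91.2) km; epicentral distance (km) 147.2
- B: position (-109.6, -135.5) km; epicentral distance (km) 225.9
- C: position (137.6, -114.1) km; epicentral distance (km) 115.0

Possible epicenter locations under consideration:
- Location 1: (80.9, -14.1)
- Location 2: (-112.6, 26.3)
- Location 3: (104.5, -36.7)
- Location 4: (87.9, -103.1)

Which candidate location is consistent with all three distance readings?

For each candidate, compare |candidate − station| to the reported distance:
Location 1: residuals A 0.0, B 0.0, C 0.0 → max 0.0 km
Location 2: residuals A 35.8, B 64.1, C 171.9 → max 171.9 km
Location 3: residuals A 32.7, B 9.9, C 30.8 → max 32.7 km
Location 4: residuals A 76.0, B 25.8, C 64.1 → max 76.0 km
Only Location 1 has all residuals ≈ 0.

Location 1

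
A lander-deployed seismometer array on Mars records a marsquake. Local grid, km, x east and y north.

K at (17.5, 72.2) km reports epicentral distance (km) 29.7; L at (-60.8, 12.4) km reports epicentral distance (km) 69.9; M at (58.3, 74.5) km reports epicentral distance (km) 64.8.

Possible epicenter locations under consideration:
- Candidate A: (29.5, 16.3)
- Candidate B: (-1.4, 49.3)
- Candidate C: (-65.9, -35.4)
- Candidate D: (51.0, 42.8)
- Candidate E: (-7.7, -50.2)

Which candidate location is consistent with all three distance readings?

For each candidate, compare |candidate − station| to the reported distance:
Candidate A: residuals K 27.5, L 20.5, M 0.1 → max 27.5 km
Candidate B: residuals K 0.0, L 0.0, M 0.0 → max 0.0 km
Candidate C: residuals K 106.4, L 21.8, M 101.0 → max 106.4 km
Candidate D: residuals K 14.9, L 46.0, M 32.3 → max 46.0 km
Candidate E: residuals K 95.3, L 12.2, M 76.3 → max 95.3 km
Only Candidate B has all residuals ≈ 0.

Candidate B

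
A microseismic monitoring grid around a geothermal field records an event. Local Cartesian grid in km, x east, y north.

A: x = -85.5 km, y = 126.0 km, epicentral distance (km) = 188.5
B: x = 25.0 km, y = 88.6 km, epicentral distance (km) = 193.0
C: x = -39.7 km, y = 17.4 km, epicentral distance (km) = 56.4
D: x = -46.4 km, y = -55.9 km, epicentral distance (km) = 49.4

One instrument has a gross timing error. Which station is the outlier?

C

Solve using three stations at a time. Using A, B, D (subtract circle equations pairwise → linear system) gives (x, y) ≈ (-95.4, -62.2).
Distances from that point to each station vs reported:
  A: calculated 188.5 vs reported 188.5 → residual 0.0 km
  B: calculated 193.0 vs reported 193.0 → residual 0.0 km
  C: calculated 97.2 vs reported 56.4 → residual 40.8 km
  D: calculated 49.4 vs reported 49.4 → residual 0.0 km
A, B, D are mutually consistent (residuals ≈ 0); C is off by 40.8 km.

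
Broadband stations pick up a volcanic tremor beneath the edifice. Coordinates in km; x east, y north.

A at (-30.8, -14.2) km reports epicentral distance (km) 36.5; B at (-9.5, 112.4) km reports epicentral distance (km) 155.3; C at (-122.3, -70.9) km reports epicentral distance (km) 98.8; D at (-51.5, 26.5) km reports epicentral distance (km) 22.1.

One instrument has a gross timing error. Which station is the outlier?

B

Solve using three stations at a time. Using A, C, D (subtract circle equations pairwise → linear system) gives (x, y) ≈ (-60.9, 6.5).
Distances from that point to each station vs reported:
  A: calculated 36.5 vs reported 36.5 → residual 0.0 km
  B: calculated 117.7 vs reported 155.3 → residual 37.6 km
  C: calculated 98.8 vs reported 98.8 → residual 0.0 km
  D: calculated 22.1 vs reported 22.1 → residual 0.0 km
A, C, D are mutually consistent (residuals ≈ 0); B is off by 37.6 km.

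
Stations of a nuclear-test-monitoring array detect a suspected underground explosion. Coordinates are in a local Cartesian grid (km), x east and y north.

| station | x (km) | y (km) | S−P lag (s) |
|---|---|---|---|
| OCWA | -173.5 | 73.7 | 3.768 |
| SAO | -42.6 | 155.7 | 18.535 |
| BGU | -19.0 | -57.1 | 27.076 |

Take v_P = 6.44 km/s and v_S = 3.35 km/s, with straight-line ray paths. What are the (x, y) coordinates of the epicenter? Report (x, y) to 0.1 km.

x ≈ -148.2 km, y ≈ 80.9 km

Distance from S−P lag: d = Δt · v_P v_S / (v_P − v_S) = Δt · (6.44·3.35)/(6.44−3.35) ≈ 6.9819·Δt.
So d_OCWA = 26.31, d_SAO = 129.41, d_BGU = 189.04 km.
Circle about each station: (x + 173.5)² + (y − 73.7)² = 26.31²; (x + 42.6)² + (y − 155.7)² = 129.41²; (x + 19.0)² + (y + 57.1)² = 189.04².
Subtracting the OCWA equation from the SAO and BGU equations removes the quadratic terms:
261.8 x + 164.0 y = -25531.42
309.0 x − 261.6 y = -66956.44
Solving the 2×2 system: x ≈ -148.2, y ≈ 80.9 km.
Check against OCWA (with the unrounded x, y): √((x + 173.5)²+(y − 73.7)²) = 26.30 ≈ 26.31 km. ✓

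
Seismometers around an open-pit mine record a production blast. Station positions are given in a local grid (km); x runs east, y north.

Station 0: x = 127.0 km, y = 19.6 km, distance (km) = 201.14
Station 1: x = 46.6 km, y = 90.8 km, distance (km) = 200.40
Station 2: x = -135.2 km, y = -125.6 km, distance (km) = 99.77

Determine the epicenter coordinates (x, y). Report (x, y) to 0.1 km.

-42.5 km east, -88.7 km north

Circle about each station: (x − 127.0)² + (y − 19.6)² = 201.14²; (x − 46.6)² + (y − 90.8)² = 200.40²; (x + 135.2)² + (y + 125.6)² = 99.77².
Subtracting the Station 0 equation from the Station 1 and Station 2 equations removes the quadratic terms:
-160.8 x + 142.4 y = -5799.82
-524.4 x − 290.4 y = 48044.49
Solving the 2×2 system: x ≈ -42.5, y ≈ -88.7 km.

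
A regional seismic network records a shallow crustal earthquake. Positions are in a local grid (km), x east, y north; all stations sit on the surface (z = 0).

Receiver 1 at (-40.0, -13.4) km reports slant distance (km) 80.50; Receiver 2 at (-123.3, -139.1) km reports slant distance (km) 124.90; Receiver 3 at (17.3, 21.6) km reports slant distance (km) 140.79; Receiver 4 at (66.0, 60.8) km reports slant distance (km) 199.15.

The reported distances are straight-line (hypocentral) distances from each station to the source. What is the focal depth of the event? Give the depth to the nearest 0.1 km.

depth ≈ 31.5 km

Each station gives a sphere (x−x_i)² + (y−y_i)² + z² = d_i² (stations at z=0).
Subtracting the Receiver 1 sphere from Receiver 2 and Receiver 3: z² cancels, leaving linear equations in x and y:
-166.6 x − 251.4 y = 23652.38
114.6 x + 70.0 y = -14355.28
Solving: x ≈ -113.903, y ≈ -18.601 km (keep extra digits for the depth step; rounded: -113.9, -18.6).
Then from the Receiver 1 sphere: z² = 80.50² − (x + 40.0)² − (y + 13.4)² with x = -113.903, y = -18.601, so z ≈ 31.489 ≈ 31.5 km.
Check against Receiver 4 (with the unrounded solution): distance 199.15 ≈ 199.15 km. ✓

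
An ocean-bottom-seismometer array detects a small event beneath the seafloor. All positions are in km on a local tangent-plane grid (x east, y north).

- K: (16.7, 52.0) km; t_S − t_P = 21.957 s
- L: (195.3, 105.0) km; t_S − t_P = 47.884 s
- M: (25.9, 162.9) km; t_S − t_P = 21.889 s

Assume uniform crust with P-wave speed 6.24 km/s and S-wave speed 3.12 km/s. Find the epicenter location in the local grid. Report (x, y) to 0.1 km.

x ≈ -103.2 km, y ≈ 118.3 km

Distance from S−P lag: d = Δt · v_P v_S / (v_P − v_S) = Δt · (6.24·3.12)/(6.24−3.12) ≈ 6.2400·Δt.
So d_K = 137.01, d_L = 298.80, d_M = 136.59 km.
Circle about each station: (x − 16.7)² + (y − 52.0)² = 137.01²; (x − 195.3)² + (y − 105.0)² = 298.80²; (x − 25.9)² + (y − 162.9)² = 136.59².
Subtracting pairs of circle equations eliminates x²+y² and gives linear equations (the radical axes):
357.2 x + 106.0 y = -24325.50
18.4 x + 221.8 y = 24339.24
Solving the 2×2 system: x ≈ -103.2, y ≈ 118.3 km.
Check against K (with the unrounded x, y): √((x − 16.7)²+(y − 52.0)²) = 137.01 ≈ 137.01 km. ✓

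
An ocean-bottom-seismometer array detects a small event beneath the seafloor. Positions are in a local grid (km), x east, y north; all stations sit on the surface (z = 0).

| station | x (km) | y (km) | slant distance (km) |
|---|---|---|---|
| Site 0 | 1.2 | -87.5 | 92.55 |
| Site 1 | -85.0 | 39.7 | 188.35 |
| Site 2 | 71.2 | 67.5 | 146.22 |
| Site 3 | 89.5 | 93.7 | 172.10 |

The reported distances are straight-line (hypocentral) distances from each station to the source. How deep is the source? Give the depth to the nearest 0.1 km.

depth ≈ 67.7 km

Each station gives a sphere (x−x_i)² + (y−y_i)² + z² = d_i² (stations at z=0).
Subtracting the Site 0 sphere from Site 1 and Site 2: z² cancels, leaving linear equations in x and y:
-172.4 x + 254.4 y = -25766.82
140.0 x + 310.0 y = -10846.79
Solving: x ≈ 58.705, y ≈ -61.502 km (keep extra digits for the depth step; rounded: 58.7, -61.5).
Then from the Site 0 sphere: z² = 92.55² − (x − 1.2)² − (y + 87.5)² with x = 58.705, y = -61.502, so z ≈ 67.696 ≈ 67.7 km.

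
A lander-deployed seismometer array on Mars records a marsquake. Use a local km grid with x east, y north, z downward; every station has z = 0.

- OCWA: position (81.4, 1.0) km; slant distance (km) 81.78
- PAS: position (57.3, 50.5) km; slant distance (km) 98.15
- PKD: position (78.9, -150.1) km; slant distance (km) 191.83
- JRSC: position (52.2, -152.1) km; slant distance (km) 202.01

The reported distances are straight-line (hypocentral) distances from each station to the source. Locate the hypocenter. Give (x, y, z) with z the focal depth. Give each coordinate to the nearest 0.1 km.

Each station gives a sphere (x−x_i)² + (y−y_i)² + z² = d_i² (stations at z=0).
Subtracting the OCWA sphere from PAS and PKD: z² cancels, leaving linear equations in x and y:
-48.2 x + 99.0 y = -3738.87
-5.0 x − 302.2 y = -7982.52
Solving: x ≈ 127.492, y ≈ 24.305 km (keep extra digits for the depth step; rounded: 127.5, 24.3).
Then from the OCWA sphere: z² = 81.78² − (x − 81.4)² − (y − 1.0)² with x = 127.492, y = 24.305, so z ≈ 63.406 ≈ 63.4 km.

(127.5, 24.3, 63.4)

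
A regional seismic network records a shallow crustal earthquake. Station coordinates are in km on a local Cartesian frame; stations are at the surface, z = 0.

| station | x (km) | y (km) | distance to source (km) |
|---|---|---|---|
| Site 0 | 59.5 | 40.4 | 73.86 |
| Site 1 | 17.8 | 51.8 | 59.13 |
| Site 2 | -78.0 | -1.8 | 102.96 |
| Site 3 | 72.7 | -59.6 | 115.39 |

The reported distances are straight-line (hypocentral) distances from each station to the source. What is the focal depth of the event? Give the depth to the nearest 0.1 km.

Each station gives a sphere (x−x_i)² + (y−y_i)² + z² = d_i² (stations at z=0).
Subtracting the Site 0 sphere from Site 1 and Site 2: z² cancels, leaving linear equations in x and y:
-83.4 x + 22.8 y = -213.39
-275.0 x − 84.4 y = -4230.63
Solving: x ≈ 8.601, y ≈ 22.102 km (keep extra digits for the depth step; rounded: 8.6, 22.1).
Then from the Site 0 sphere: z² = 73.86² − (x − 59.5)² − (y − 40.4)² with x = 8.601, y = 22.102, so z ≈ 50.297 ≈ 50.3 km.

depth ≈ 50.3 km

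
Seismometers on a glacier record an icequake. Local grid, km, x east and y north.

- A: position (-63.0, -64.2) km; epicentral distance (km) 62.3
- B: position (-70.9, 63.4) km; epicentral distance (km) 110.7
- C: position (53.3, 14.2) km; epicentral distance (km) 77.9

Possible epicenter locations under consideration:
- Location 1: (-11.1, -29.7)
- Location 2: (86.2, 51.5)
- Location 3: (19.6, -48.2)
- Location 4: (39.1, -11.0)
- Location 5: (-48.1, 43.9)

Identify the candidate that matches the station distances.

For each candidate, compare |candidate − station| to the reported distance:
Location 1: residuals A 0.0, B 0.0, C 0.0 → max 0.0 km
Location 2: residuals A 126.5, B 46.9, C 28.2 → max 126.5 km
Location 3: residuals A 21.8, B 33.0, C 7.0 → max 33.0 km
Location 4: residuals A 52.8, B 22.1, C 49.0 → max 52.8 km
Location 5: residuals A 46.8, B 80.7, C 27.8 → max 80.7 km
Only Location 1 has all residuals ≈ 0.

Location 1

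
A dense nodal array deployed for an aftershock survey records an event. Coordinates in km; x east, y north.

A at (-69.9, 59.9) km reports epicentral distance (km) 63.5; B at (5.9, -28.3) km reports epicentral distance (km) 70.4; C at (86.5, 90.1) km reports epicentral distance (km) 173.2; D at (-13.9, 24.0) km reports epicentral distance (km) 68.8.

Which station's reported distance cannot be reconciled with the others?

D

Solve using three stations at a time. Using A, B, C (subtract circle equations pairwise → linear system) gives (x, y) ≈ (-59.7, -2.8).
Distances from that point to each station vs reported:
  A: calculated 63.5 vs reported 63.5 → residual 0.0 km
  B: calculated 70.4 vs reported 70.4 → residual 0.0 km
  C: calculated 173.2 vs reported 173.2 → residual 0.0 km
  D: calculated 53.0 vs reported 68.8 → residual 15.8 km
A, B, C are mutually consistent (residuals ≈ 0); D is off by 15.8 km.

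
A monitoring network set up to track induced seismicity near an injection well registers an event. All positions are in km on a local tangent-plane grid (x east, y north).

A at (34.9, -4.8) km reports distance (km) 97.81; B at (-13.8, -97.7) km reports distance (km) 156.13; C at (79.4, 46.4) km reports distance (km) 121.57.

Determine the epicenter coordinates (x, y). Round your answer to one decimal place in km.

Circle about each station: (x − 34.9)² + (y + 4.8)² = 97.81²; (x + 13.8)² + (y + 97.7)² = 156.13²; (x − 79.4)² + (y − 46.4)² = 121.57².
Subtracting pairs of circle equations eliminates x²+y² and gives linear equations (the radical axes):
-97.4 x − 185.8 y = -6315.10
89.0 x + 102.4 y = 2003.80
Solving the 2×2 system: x ≈ -41.8, y ≈ 55.9 km.

-41.8 km east, 55.9 km north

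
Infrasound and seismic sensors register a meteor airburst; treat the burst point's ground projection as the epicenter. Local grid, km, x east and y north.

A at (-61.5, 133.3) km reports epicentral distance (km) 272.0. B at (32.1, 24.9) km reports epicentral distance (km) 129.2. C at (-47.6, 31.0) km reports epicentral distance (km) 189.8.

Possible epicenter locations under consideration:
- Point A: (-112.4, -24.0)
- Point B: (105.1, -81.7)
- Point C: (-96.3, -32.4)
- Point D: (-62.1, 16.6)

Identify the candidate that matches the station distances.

For each candidate, compare |candidate − station| to the reported distance:
Point A: residuals A 106.7, B 23.3, C 104.8 → max 106.7 km
Point B: residuals A 0.0, B 0.0, C 0.0 → max 0.0 km
Point C: residuals A 102.7, B 11.4, C 109.9 → max 109.9 km
Point D: residuals A 155.3, B 34.6, C 169.4 → max 169.4 km
Only Point B has all residuals ≈ 0.

Point B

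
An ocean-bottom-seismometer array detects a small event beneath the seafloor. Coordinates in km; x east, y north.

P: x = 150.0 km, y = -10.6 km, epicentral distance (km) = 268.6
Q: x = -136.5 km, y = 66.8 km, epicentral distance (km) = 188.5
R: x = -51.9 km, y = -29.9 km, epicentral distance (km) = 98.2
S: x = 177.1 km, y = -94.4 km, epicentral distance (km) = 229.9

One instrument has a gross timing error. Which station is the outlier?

Solve using three stations at a time. Using P, Q, R (subtract circle equations pairwise → linear system) gives (x, y) ≈ (-96.5, -117.4).
Distances from that point to each station vs reported:
  P: calculated 268.6 vs reported 268.6 → residual 0.0 km
  Q: calculated 188.5 vs reported 188.5 → residual 0.0 km
  R: calculated 98.2 vs reported 98.2 → residual 0.0 km
  S: calculated 274.5 vs reported 229.9 → residual 44.6 km
P, Q, R are mutually consistent (residuals ≈ 0); S is off by 44.6 km.

S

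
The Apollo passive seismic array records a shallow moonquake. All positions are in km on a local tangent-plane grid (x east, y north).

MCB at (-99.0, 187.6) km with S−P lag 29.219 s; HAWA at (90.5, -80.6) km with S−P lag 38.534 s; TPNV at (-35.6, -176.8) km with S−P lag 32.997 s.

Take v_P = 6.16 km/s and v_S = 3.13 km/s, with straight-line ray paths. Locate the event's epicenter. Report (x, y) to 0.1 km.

-138.9 km east, 6.0 km north

Distance from S−P lag: d = Δt · v_P v_S / (v_P − v_S) = Δt · (6.16·3.13)/(6.16−3.13) ≈ 6.3633·Δt.
So d_MCB = 185.93, d_HAWA = 245.20, d_TPNV = 209.97 km.
Circle about each station: (x + 99.0)² + (y − 187.6)² = 185.93²; (x − 90.5)² + (y + 80.6)² = 245.20²; (x + 35.6)² + (y + 176.8)² = 209.97².
Subtracting the MCB equation from the HAWA and TPNV equations removes the quadratic terms:
379.0 x − 536.4 y = -55861.23
126.8 x − 728.8 y = -21986.60
Solving the 2×2 system: x ≈ -138.9, y ≈ 6.0 km.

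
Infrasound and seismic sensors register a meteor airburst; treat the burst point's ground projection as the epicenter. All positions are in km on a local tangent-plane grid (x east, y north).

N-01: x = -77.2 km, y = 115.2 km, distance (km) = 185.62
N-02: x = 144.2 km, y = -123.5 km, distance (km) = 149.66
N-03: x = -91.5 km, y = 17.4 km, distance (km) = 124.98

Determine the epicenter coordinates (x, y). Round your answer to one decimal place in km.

Circle about each station: (x + 77.2)² + (y − 115.2)² = 185.62²; (x − 144.2)² + (y + 123.5)² = 149.66²; (x + 91.5)² + (y − 17.4)² = 124.98².
Subtracting the N-01 equation from the N-02 and N-03 equations removes the quadratic terms:
442.8 x − 477.4 y = 28871.68
-28.6 x − 195.6 y = 8278.91
Solving the 2×2 system: x ≈ 16.9, y ≈ -44.8 km.

16.9 km east, -44.8 km north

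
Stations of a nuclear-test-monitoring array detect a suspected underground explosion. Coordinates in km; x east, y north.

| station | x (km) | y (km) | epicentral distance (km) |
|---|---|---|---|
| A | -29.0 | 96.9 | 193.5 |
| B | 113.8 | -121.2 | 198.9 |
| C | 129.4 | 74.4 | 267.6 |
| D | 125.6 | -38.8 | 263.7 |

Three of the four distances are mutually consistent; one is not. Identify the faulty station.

Solve using three stations at a time. Using A, B, C (subtract circle equations pairwise → linear system) gives (x, y) ≈ (-82.5, -89.0).
Distances from that point to each station vs reported:
  A: calculated 193.5 vs reported 193.5 → residual 0.0 km
  B: calculated 198.9 vs reported 198.9 → residual 0.0 km
  C: calculated 267.6 vs reported 267.6 → residual 0.0 km
  D: calculated 214.0 vs reported 263.7 → residual 49.7 km
A, B, C are mutually consistent (residuals ≈ 0); D is off by 49.7 km.

D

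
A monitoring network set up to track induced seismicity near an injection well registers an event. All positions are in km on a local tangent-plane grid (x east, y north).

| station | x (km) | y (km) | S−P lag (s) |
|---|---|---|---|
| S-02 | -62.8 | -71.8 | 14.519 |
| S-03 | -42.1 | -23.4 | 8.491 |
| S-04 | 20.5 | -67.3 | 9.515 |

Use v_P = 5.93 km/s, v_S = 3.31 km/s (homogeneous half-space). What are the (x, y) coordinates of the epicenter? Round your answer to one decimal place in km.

Distance from S−P lag: d = Δt · v_P v_S / (v_P − v_S) = Δt · (5.93·3.31)/(5.93−3.31) ≈ 7.4917·Δt.
So d_S-02 = 108.77, d_S-03 = 63.61, d_S-04 = 71.28 km.
Circle about each station: (x + 62.8)² + (y + 71.8)² = 108.77²; (x + 42.1)² + (y + 23.4)² = 63.61²; (x − 20.5)² + (y + 67.3)² = 71.28².
Subtracting the S-02 equation from the S-03 and S-04 equations removes the quadratic terms:
41.4 x + 96.8 y = 1005.57
166.6 x + 9.0 y = 2600.53
Solving the 2×2 system: x ≈ 15.4, y ≈ 3.8 km.

(15.4, 3.8)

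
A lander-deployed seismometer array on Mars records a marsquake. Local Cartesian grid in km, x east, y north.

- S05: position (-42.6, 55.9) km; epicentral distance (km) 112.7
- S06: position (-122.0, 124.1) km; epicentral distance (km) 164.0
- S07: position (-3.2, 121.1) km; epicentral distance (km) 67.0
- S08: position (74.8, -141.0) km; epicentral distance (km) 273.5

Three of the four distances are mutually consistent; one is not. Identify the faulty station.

Solve using three stations at a time. Using S05, S06, S08 (subtract circle equations pairwise → linear system) gives (x, y) ≈ (41.9, 130.5).
Distances from that point to each station vs reported:
  S05: calculated 112.7 vs reported 112.7 → residual 0.0 km
  S06: calculated 164.0 vs reported 164.0 → residual 0.0 km
  S07: calculated 46.1 vs reported 67.0 → residual 20.9 km
  S08: calculated 273.5 vs reported 273.5 → residual 0.0 km
S05, S06, S08 are mutually consistent (residuals ≈ 0); S07 is off by 20.9 km.

S07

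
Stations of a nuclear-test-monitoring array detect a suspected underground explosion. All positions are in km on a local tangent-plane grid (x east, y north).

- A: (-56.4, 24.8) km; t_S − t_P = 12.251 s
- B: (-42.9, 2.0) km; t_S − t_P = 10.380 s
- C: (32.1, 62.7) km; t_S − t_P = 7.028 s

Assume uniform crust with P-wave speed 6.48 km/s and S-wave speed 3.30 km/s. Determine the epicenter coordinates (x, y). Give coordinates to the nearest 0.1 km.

Distance from S−P lag: d = Δt · v_P v_S / (v_P − v_S) = Δt · (6.48·3.30)/(6.48−3.30) ≈ 6.7245·Δt.
So d_A = 82.38, d_B = 69.80, d_C = 47.26 km.
Circle about each station: (x + 56.4)² + (y − 24.8)² = 82.38²; (x + 42.9)² + (y − 2.0)² = 69.80²; (x − 32.1)² + (y − 62.7)² = 47.26².
Subtracting pairs of circle equations eliminates x²+y² and gives linear equations (the radical axes):
27.0 x − 45.6 y = -37.17
177.0 x + 75.8 y = 5718.66
Solving the 2×2 system: x ≈ 25.5, y ≈ 15.9 km.

x ≈ 25.5 km, y ≈ 15.9 km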